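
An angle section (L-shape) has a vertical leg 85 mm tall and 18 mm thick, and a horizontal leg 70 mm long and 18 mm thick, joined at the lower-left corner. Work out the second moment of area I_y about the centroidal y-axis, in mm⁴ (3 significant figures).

I_y ≈ 9.64 × 10⁵ mm⁴

Break the section into simple shapes (no overlaps), measuring from the bottom-left corner of the bounding box.
Vertical leg: 18 × 85, A = 1 530 mm², x = 9 mm, Ī = 41 310 mm⁴.
Horizontal leg (remainder): 52 × 18, A = 936 mm², x = 44 mm, Ī = 210 912 mm⁴.
Centroid: x̄ = ΣA·x / ΣA = 22.285 mm.
Transfer each piece to the centroidal y-axis using Ī + A·d² with d = x − 22.285:
  vertical leg: d = -13.285 mm → contributes +311 328 mm⁴
  horizontal leg (remainder): d = 21.715 mm → contributes +652 288 mm⁴
Total I = 963 616 mm⁴.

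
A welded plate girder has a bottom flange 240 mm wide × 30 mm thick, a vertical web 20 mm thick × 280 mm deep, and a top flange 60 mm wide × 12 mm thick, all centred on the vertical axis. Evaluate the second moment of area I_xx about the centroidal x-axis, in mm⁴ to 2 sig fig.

Split into non-overlapping primitives; take the origin at the lower-left of the bounding box.
Bottom plate: 240 × 30, A = 7 200 mm², y = 15 mm, Ī = 540 000 mm⁴.
Web plate: 20 × 280, A = 5 600 mm², y = 170 mm, Ī = 36 586 667 mm⁴.
Top plate: 60 × 12, A = 720 mm², y = 316 mm, Ī = 8 640 mm⁴.
Centroid: ȳ = ΣA·y / ΣA = 95.23 mm.
Transfer each piece to the centroidal x-axis using Ī + A·d² with d = y − 95.23:
  bottom plate: d = -80.23 mm → contributes +46 886 230 mm⁴
  web plate: d = 74.77 mm → contributes +67 893 119 mm⁴
  top plate: d = 220.8 mm → contributes +35 100 758 mm⁴
Total I = 149 880 107 mm⁴.

I_xx ≈ 1.5 × 10⁸ mm⁴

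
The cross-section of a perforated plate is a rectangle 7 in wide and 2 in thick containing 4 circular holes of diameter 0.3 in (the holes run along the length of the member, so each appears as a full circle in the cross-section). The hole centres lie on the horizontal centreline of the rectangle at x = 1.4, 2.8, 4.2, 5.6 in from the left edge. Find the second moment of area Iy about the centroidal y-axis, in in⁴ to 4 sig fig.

Break the section into simple shapes (no overlaps), measuring from the bottom-left corner of the bounding box.
Plate: 7 × 2, A = 14 in², x = 3.5 in, Ī = 57.1667 in⁴.
Hole 1 (subtracted): ⌀0.3, A = 0.0706858 in², x = 1.4 in, Ī = 0.000397608 in⁴.
Hole 2 (subtracted): ⌀0.3, A = 0.0706858 in², x = 2.8 in, Ī = 0.000397608 in⁴.
Hole 3 (subtracted): ⌀0.3, A = 0.0706858 in², x = 4.2 in, Ī = 0.000397608 in⁴.
Hole 4 (subtracted): ⌀0.3, A = 0.0706858 in², x = 5.6 in, Ī = 0.000397608 in⁴.
By symmetry the centroid is at mid-width, x̄ = 3.5 in.
Transfer each piece to the centroidal y-axis using Ī + A·d² with d = x − 3.5:
  plate: d = 0 in → contributes +57.1667 in⁴
  hole 1: d = -2.1 in → contributes −0.312122 in⁴
  hole 2: d = -0.7 in → contributes −0.0350337 in⁴
  hole 3: d = 0.7 in → contributes −0.0350337 in⁴
  hole 4: d = 2.1 in → contributes −0.312122 in⁴
Total I = 56.4724 in⁴.

Iy ≈ 56.47 in⁴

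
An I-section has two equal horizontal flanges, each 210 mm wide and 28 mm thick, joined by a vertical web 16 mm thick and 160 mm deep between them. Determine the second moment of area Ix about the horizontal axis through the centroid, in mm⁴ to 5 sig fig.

Ix ≈ 1.1014 × 10⁸ mm⁴

Treat the section as a set of non-overlapping primitives; coordinates are from the bounding-box lower-left.
Bottom flange: 210 × 28, A = 5 880 mm², y = 14 mm, Ī = 384 160 mm⁴.
Web: 16 × 160, A = 2 560 mm², y = 108 mm, Ī = 5 461 333 mm⁴.
Top flange: 210 × 28, A = 5 880 mm², y = 202 mm, Ī = 384 160 mm⁴.
By symmetry the centroid is at mid-height, ȳ = 108 mm.
Transfer each piece to the horizontal axis through the centroid using Ī + A·d² with d = y − 108:
  bottom flange: d = -94 mm → contributes +52 339 840 mm⁴
  web: d = 0 mm → contributes +5 461 333 mm⁴
  top flange: d = 94 mm → contributes +52 339 840 mm⁴
Total I = 110 141 013 mm⁴.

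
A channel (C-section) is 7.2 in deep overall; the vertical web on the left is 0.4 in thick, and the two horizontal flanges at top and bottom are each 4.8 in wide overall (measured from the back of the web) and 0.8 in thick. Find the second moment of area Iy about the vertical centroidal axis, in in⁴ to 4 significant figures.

Iy ≈ 23.17 in⁴

Split into non-overlapping primitives; take the origin at the lower-left of the bounding box.
Web: 0.4 × 7.2, A = 2.88 in², x = 0.2 in, Ī = 0.0384 in⁴.
Top flange (beyond web): 4.4 × 0.8, A = 3.52 in², x = 2.6 in, Ī = 5.67893 in⁴.
Bottom flange (beyond web): 4.4 × 0.8, A = 3.52 in², x = 2.6 in, Ī = 5.67893 in⁴.
Centroid: x̄ = ΣA·x / ΣA = 1.90323 in.
Transfer each piece to the vertical centroidal axis using Ī + A·d² with d = x − 1.90323:
  web: d = -1.70323 in → contributes +8.39322 in⁴
  top flange (beyond web): d = 0.696774 in → contributes +7.38787 in⁴
  bottom flange (beyond web): d = 0.696774 in → contributes +7.38787 in⁴
Total I = 23.169 in⁴.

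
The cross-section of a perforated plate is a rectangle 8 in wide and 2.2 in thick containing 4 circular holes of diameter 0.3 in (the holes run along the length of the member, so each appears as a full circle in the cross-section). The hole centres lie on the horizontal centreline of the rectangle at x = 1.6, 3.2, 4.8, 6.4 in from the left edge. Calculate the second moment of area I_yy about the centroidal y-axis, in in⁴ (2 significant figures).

I_yy ≈ 93 in⁴

Decompose the section into non-overlapping parts with the origin at the bottom-left of its bounding rectangle.
Plate: 8 × 2.2, A = 17.6 in², x = 4 in, Ī = 93.87 in⁴.
Hole 1 (subtracted): ⌀0.3, A = 0.07069 in², x = 1.6 in, Ī = 0.0003976 in⁴.
Hole 2 (subtracted): ⌀0.3, A = 0.07069 in², x = 3.2 in, Ī = 0.0003976 in⁴.
Hole 3 (subtracted): ⌀0.3, A = 0.07069 in², x = 4.8 in, Ī = 0.0003976 in⁴.
Hole 4 (subtracted): ⌀0.3, A = 0.07069 in², x = 6.4 in, Ī = 0.0003976 in⁴.
By symmetry the centroid is at mid-width, x̄ = 4 in.
Transfer each piece to the centroidal y-axis using Ī + A·d² with d = x − 4:
  plate: d = 0 in → contributes +93.87 in⁴
  hole 1: d = -2.4 in → contributes −0.4075 in⁴
  hole 2: d = -0.8 in → contributes −0.04564 in⁴
  hole 3: d = 0.8 in → contributes −0.04564 in⁴
  hole 4: d = 2.4 in → contributes −0.4075 in⁴
Total I = 92.96 in⁴.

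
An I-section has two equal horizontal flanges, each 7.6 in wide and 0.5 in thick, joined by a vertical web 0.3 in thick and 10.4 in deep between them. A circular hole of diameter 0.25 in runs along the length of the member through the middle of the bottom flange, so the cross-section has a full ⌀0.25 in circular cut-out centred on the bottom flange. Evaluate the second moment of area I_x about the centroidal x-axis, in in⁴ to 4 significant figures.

Treat the section as a set of non-overlapping primitives; coordinates are from the bounding-box lower-left.
Bottom flange: 7.6 × 0.5, A = 3.8 in², y = 0.25 in, Ī = 0.0791667 in⁴.
Web: 0.3 × 10.4, A = 3.12 in², y = 5.7 in, Ī = 28.1216 in⁴.
Top flange: 7.6 × 0.5, A = 3.8 in², y = 11.15 in, Ī = 0.0791667 in⁴.
Hole (subtracted): ⌀0.25, A = 0.0490874 in², y = 0.25 in, Ī = 0.000191748 in⁴.
Centroid: ȳ = ΣA·y / ΣA = 5.72507 in.
Transfer each piece to the centroidal x-axis using Ī + A·d² with d = y − 5.72507:
  bottom flange: d = -5.47507 in → contributes +113.989 in⁴
  web: d = -0.0250706 in → contributes +28.1236 in⁴
  top flange: d = 5.42493 in → contributes +111.913 in⁴
  hole: d = -5.47507 in → contributes −1.47165 in⁴
Total I = 252.554 in⁴.

I_x ≈ 252.6 in⁴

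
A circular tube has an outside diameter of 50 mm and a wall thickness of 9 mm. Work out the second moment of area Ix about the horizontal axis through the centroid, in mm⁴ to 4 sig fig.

Decompose the section into non-overlapping parts with the origin at the bottom-left of its bounding rectangle.
Outer circle: ⌀50, A = 1963.5 mm², y = 25 mm, Ī = 306 796 mm⁴.
Bore (subtracted): ⌀32, A = 804.248 mm², y = 25 mm, Ī = 51471.9 mm⁴.
By symmetry the centroid is at mid-height, ȳ = 25 mm.
All pieces are centred on the horizontal axis through the centroid, so I = ΣĪ (holes subtracted) = 255 324 mm⁴.

Ix ≈ 2.553 × 10⁵ mm⁴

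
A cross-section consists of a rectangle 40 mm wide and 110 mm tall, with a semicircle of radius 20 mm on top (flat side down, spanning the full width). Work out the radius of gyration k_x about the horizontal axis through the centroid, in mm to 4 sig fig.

k_x ≈ 36.42 mm

Break the section into simple shapes (no overlaps), measuring from the bottom-left corner of the bounding box.
Rectangular body: 40 × 110, A = 4 400 mm², y = 55 mm, Ī = 4 436 667 mm⁴.
Semicircular cap: semicircle r = 20, A = 628.319 mm², y = 118.488 mm, Ī = 17561.1 mm⁴.
Centroid: ȳ = ΣA·y / ΣA = 62.9332 mm.
Transfer each piece to the horizontal axis through the centroid using Ī + A·d² with d = y − 62.9332:
  rectangular body: d = -7.93324 mm → contributes +4 713 586 mm⁴
  semicircular cap: d = 55.555 mm → contributes +1 956 779 mm⁴
Total I = 6 670 365 mm⁴.
Radius of gyration: k = √(I/A) = √(6 670 365 / 5028.32) = 36.422 mm.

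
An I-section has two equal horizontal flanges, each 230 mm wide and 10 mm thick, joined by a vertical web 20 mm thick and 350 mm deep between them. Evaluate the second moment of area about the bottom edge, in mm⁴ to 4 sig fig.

I_base ≈ 6.175 × 10⁸ mm⁴

Treat the section as a set of non-overlapping primitives; coordinates are from the bounding-box lower-left.
Bottom flange: 230 × 10, A = 2 300 mm², y = 5 mm, Ī = 19166.7 mm⁴.
Web: 20 × 350, A = 7 000 mm², y = 185 mm, Ī = 71 458 333 mm⁴.
Top flange: 230 × 10, A = 2 300 mm², y = 365 mm, Ī = 19166.7 mm⁴.
Transfer each piece to a horizontal axis along the bottom face using Ī + A·d² with d = y − 0:
  bottom flange: d = 5 mm → contributes +76666.7 mm⁴
  web: d = 185 mm → contributes +311 033 333 mm⁴
  top flange: d = 365 mm → contributes +306 436 667 mm⁴
Total I = 617 546 667 mm⁴.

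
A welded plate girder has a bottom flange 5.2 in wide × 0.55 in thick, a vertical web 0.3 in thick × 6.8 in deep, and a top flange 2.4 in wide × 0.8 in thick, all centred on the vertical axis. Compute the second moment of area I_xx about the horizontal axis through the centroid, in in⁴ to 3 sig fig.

Split into non-overlapping primitives; take the origin at the lower-left of the bounding box.
Bottom plate: 5.2 × 0.55, A = 2.86 in², y = 0.275 in, Ī = 0.072096 in⁴.
Web plate: 0.3 × 6.8, A = 2.04 in², y = 3.95 in, Ī = 7.8608 in⁴.
Top plate: 2.4 × 0.8, A = 1.92 in², y = 7.75 in, Ī = 0.1024 in⁴.
Centroid: ȳ = ΣA·y / ΣA = 3.4787 in.
Transfer each piece to the horizontal axis through the centroid using Ī + A·d² with d = y − 3.4787:
  bottom plate: d = -3.2037 in → contributes +29.426 in⁴
  web plate: d = 0.47133 in → contributes +8.314 in⁴
  top plate: d = 4.2713 in → contributes +35.131 in⁴
Total I = 72.871 in⁴.

I_xx ≈ 72.9 in⁴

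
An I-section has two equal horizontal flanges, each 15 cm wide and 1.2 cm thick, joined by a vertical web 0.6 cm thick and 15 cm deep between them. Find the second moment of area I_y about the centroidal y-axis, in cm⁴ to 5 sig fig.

Split into non-overlapping primitives; take the origin at the lower-left of the bounding box.
Bottom flange: 15 × 1.2, A = 18 cm², x = 7.5 cm, Ī = 337.5 cm⁴.
Web: 0.6 × 15, A = 9 cm², x = 7.5 cm, Ī = 0.27 cm⁴.
Top flange: 15 × 1.2, A = 18 cm², x = 7.5 cm, Ī = 337.5 cm⁴.
By symmetry the centroid is at mid-width, x̄ = 7.5 cm.
All pieces are centred on the centroidal y-axis, so I = ΣĪ = 675.27 cm⁴.

I_y ≈ 675.27 cm⁴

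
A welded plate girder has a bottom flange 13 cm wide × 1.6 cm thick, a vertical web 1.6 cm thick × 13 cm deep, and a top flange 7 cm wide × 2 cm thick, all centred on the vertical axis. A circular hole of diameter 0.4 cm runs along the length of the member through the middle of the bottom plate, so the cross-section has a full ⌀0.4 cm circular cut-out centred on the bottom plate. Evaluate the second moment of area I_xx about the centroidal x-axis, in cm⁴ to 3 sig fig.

Break the section into simple shapes (no overlaps), measuring from the bottom-left corner of the bounding box.
Bottom plate: 13 × 1.6, A = 20.8 cm², y = 0.8 cm, Ī = 4.4373 cm⁴.
Web plate: 1.6 × 13, A = 20.8 cm², y = 8.1 cm, Ī = 292.93 cm⁴.
Top plate: 7 × 2, A = 14 cm², y = 15.6 cm, Ī = 4.6667 cm⁴.
Hole (subtracted): ⌀0.4, A = 0.12566 cm², y = 0.8 cm, Ī = 0.0012566 cm⁴.
Centroid: ȳ = ΣA·y / ΣA = 7.2722 cm.
Transfer each piece to the centroidal x-axis using Ī + A·d² with d = y − 7.2722:
  bottom plate: d = -6.4722 cm → contributes +875.73 cm⁴
  web plate: d = 0.82782 cm → contributes +307.19 cm⁴
  top plate: d = 8.3278 cm → contributes +975.6 cm⁴
  hole: d = -6.4722 cm → contributes −5.2652 cm⁴
Total I = 2153.3 cm⁴.

I_xx ≈ 2150 cm⁴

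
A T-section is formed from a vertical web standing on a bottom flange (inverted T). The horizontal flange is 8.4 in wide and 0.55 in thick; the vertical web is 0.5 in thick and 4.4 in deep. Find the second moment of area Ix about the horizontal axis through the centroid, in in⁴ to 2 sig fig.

Decompose the section into non-overlapping parts with the origin at the bottom-left of its bounding rectangle.
Flange: 8.4 × 0.55, A = 4.62 in², y = 0.275 in, Ī = 0.1165 in⁴.
Web: 0.5 × 4.4, A = 2.2 in², y = 2.75 in, Ī = 3.549 in⁴.
Centroid: ȳ = ΣA·y / ΣA = 1.073 in.
Transfer each piece to the horizontal axis through the centroid using Ī + A·d² with d = y − 1.073:
  flange: d = -0.7984 in → contributes +3.061 in⁴
  web: d = 1.677 in → contributes +9.734 in⁴
Total I = 12.79 in⁴.

Ix ≈ 13 in⁴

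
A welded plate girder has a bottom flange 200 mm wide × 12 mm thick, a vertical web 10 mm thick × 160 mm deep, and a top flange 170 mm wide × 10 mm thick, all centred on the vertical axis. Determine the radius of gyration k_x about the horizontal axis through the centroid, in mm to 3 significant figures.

k_x ≈ 75.9 mm

Treat the section as a set of non-overlapping primitives; coordinates are from the bounding-box lower-left.
Bottom plate: 200 × 12, A = 2 400 mm², y = 6 mm, Ī = 28 800 mm⁴.
Web plate: 10 × 160, A = 1 600 mm², y = 92 mm, Ī = 3 413 333 mm⁴.
Top plate: 170 × 10, A = 1 700 mm², y = 177 mm, Ī = 14 167 mm⁴.
Centroid: ȳ = ΣA·y / ΣA = 81.14 mm.
Transfer each piece to the horizontal axis through the centroid using Ī + A·d² with d = y − 81.14:
  bottom plate: d = -75.14 mm → contributes +13 579 374 mm⁴
  web plate: d = 10.86 mm → contributes +3 602 024 mm⁴
  top plate: d = 95.86 mm → contributes +15 635 590 mm⁴
Total I = 32 816 988 mm⁴.
Radius of gyration: k = √(I/A) = √(32 816 988 / 5 700) = 75.877 mm.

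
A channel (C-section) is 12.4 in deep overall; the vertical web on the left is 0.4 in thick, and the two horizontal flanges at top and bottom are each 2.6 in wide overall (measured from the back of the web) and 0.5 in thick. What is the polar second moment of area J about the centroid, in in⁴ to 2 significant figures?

J ≈ 150 in⁴

Decompose the section into non-overlapping parts with the origin at the bottom-left of its bounding rectangle.
Web: 0.4 × 12.4, A = 4.96 in², y = 6.2 in, Ī = 63.55 in⁴.
Top flange (beyond web): 2.2 × 0.5, A = 1.1 in², y = 12.15 in, Ī = 0.02292 in⁴.
Bottom flange (beyond web): 2.2 × 0.5, A = 1.1 in², y = 0.25 in, Ī = 0.02292 in⁴.
By symmetry the centroid is at mid-height, ȳ = 6.2 in.
Transfer each piece to the centroidal x-axis using Ī + A·d² with d = y − 6.2:
  web: d = 0 in → contributes +63.55 in⁴
  top flange (beyond web): d = 5.95 in → contributes +38.97 in⁴
  bottom flange (beyond web): d = -5.95 in → contributes +38.97 in⁴
Total I = 141.5 in⁴.
For the y-axis: x̄ = 0.5994 in.
Repeating about the centroidal y-axis gives I_y = 3.529 in⁴.
Polar second moment: J = I_x + I_y = 145 in⁴.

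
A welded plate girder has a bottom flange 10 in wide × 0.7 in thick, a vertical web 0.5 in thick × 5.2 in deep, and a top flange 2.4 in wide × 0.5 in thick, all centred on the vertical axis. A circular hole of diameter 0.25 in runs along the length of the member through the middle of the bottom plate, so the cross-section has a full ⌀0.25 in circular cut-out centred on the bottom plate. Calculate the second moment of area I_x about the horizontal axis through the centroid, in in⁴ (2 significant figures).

Break the section into simple shapes (no overlaps), measuring from the bottom-left corner of the bounding box.
Bottom plate: 10 × 0.7, A = 7 in², y = 0.35 in, Ī = 0.2858 in⁴.
Web plate: 0.5 × 5.2, A = 2.6 in², y = 3.3 in, Ī = 5.859 in⁴.
Top plate: 2.4 × 0.5, A = 1.2 in², y = 6.15 in, Ī = 0.025 in⁴.
Hole (subtracted): ⌀0.25, A = 0.04909 in², y = 0.35 in, Ī = 0.0001917 in⁴.
Centroid: ȳ = ΣA·y / ΣA = 1.711 in.
Transfer each piece to the horizontal axis through the centroid using Ī + A·d² with d = y − 1.711:
  bottom plate: d = -1.361 in → contributes +13.25 in⁴
  web plate: d = 1.589 in → contributes +12.42 in⁴
  top plate: d = 4.439 in → contributes +23.67 in⁴
  hole: d = -1.361 in → contributes −0.09109 in⁴
Total I = 49.26 in⁴.

I_x ≈ 49 in⁴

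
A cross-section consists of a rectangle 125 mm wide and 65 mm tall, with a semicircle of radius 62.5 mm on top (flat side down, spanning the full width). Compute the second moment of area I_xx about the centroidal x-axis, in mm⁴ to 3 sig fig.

Decompose the section into non-overlapping parts with the origin at the bottom-left of its bounding rectangle.
Rectangular body: 125 × 65, A = 8 125 mm², y = 32.5 mm, Ī = 2 860 677 mm⁴.
Semicircular cap: semicircle r = 62.5, A = 6135.9 mm², y = 91.526 mm, Ī = 1 674 758 mm⁴.
Centroid: ȳ = ΣA·y / ΣA = 57.897 mm.
Transfer each piece to the centroidal x-axis using Ī + A·d² with d = y − 57.897:
  rectangular body: d = -25.397 mm → contributes +8 101 169 mm⁴
  semicircular cap: d = 33.629 mm → contributes +8 614 055 mm⁴
Total I = 16 715 224 mm⁴.

I_xx ≈ 1.67 × 10⁷ mm⁴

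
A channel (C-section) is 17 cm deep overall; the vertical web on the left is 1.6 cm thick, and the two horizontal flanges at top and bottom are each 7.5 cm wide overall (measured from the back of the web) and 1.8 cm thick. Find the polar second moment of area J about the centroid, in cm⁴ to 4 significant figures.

Treat the section as a set of non-overlapping primitives; coordinates are from the bounding-box lower-left.
Web: 1.6 × 17, A = 27.2 cm², y = 8.5 cm, Ī = 655.067 cm⁴.
Top flange (beyond web): 5.9 × 1.8, A = 10.62 cm², y = 16.1 cm, Ī = 2.8674 cm⁴.
Bottom flange (beyond web): 5.9 × 1.8, A = 10.62 cm², y = 0.9 cm, Ī = 2.8674 cm⁴.
By symmetry the centroid is at mid-height, ȳ = 8.5 cm.
Transfer each piece to the centroidal x-axis using Ī + A·d² with d = y − 8.5:
  web: d = 0 cm → contributes +655.067 cm⁴
  top flange (beyond web): d = 7.6 cm → contributes +616.279 cm⁴
  bottom flange (beyond web): d = -7.6 cm → contributes +616.279 cm⁴
Total I = 1887.62 cm⁴.
For the y-axis: x̄ = 2.4443 cm.
Repeating about the centroidal y-axis gives I_y = 235.135 cm⁴.
Polar second moment: J = I_x + I_y = 2122.76 cm⁴.

J ≈ 2123 cm⁴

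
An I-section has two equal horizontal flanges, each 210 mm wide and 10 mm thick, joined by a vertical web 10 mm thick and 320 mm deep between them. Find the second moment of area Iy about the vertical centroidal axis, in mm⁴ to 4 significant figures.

Iy ≈ 1.546 × 10⁷ mm⁴

Treat the section as a set of non-overlapping primitives; coordinates are from the bounding-box lower-left.
Bottom flange: 210 × 10, A = 2 100 mm², x = 105 mm, Ī = 7 717 500 mm⁴.
Web: 10 × 320, A = 3 200 mm², x = 105 mm, Ī = 26666.7 mm⁴.
Top flange: 210 × 10, A = 2 100 mm², x = 105 mm, Ī = 7 717 500 mm⁴.
By symmetry the centroid is at mid-width, x̄ = 105 mm.
All pieces are centred on the vertical centroidal axis, so I = ΣĪ = 15 461 667 mm⁴.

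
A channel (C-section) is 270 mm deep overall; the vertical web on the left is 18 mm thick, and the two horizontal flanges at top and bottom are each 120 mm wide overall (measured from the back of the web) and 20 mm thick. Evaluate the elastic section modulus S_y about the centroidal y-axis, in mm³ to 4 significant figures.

Break the section into simple shapes (no overlaps), measuring from the bottom-left corner of the bounding box.
Web: 18 × 270, A = 4 860 mm², x = 9 mm, Ī = 131 220 mm⁴.
Top flange (beyond web): 102 × 20, A = 2 040 mm², x = 69 mm, Ī = 1 768 680 mm⁴.
Bottom flange (beyond web): 102 × 20, A = 2 040 mm², x = 69 mm, Ī = 1 768 680 mm⁴.
Centroid: x̄ = ΣA·x / ΣA = 36.3826 mm.
Transfer each piece to the centroidal y-axis using Ī + A·d² with d = x − 36.3826:
  web: d = -27.3826 mm → contributes +3 775 268 mm⁴
  top flange (beyond web): d = 32.6174 mm → contributes +3 939 032 mm⁴
  bottom flange (beyond web): d = 32.6174 mm → contributes +3 939 032 mm⁴
Total I = 11 653 332 mm⁴.
Extreme fibre distance c = 83.6174 mm; S = I/c = 139 365 mm³.

S_y ≈ 1.394 × 10⁵ mm³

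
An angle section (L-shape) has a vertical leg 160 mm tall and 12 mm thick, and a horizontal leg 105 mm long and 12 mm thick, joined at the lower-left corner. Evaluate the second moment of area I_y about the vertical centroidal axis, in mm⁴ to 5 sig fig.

I_y ≈ 2.7727 × 10⁶ mm⁴

Treat the section as a set of non-overlapping primitives; coordinates are from the bounding-box lower-left.
Vertical leg: 12 × 160, A = 1 920 mm², x = 6 mm, Ī = 23 040 mm⁴.
Horizontal leg (remainder): 93 × 12, A = 1 116 mm², x = 58.5 mm, Ī = 804 357 mm⁴.
Centroid: x̄ = ΣA·x / ΣA = 25.29842 mm.
Transfer each piece to the vertical centroidal axis using Ī + A·d² with d = x − 25.29842:
  vertical leg: d = -19.29842 mm → contributes +738103.6 mm⁴
  horizontal leg (remainder): d = 33.20158 mm → contributes +2 034 574 mm⁴
Total I = 2 772 678 mm⁴.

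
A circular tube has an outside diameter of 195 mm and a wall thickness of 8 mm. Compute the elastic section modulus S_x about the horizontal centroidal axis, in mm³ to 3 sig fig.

Split into non-overlapping primitives; take the origin at the lower-left of the bounding box.
Outer circle: ⌀195, A = 29 865 mm², y = 97.5 mm, Ī = 70 975 481 mm⁴.
Bore (subtracted): ⌀179, A = 25 165 mm², y = 97.5 mm, Ī = 50 394 370 mm⁴.
By symmetry the centroid is at mid-height, ȳ = 97.5 mm.
All pieces are centred on the horizontal centroidal axis, so I = ΣĪ (holes subtracted) = 20 581 111 mm⁴.
Extreme fibre distance c = 97.5 mm; S = I/c = 211 088 mm³.

S_x ≈ 2.11 × 10⁵ mm³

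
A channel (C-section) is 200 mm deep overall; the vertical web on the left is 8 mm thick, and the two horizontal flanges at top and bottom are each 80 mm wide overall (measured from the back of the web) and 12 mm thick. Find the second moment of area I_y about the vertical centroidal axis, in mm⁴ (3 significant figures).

Break the section into simple shapes (no overlaps), measuring from the bottom-left corner of the bounding box.
Web: 8 × 200, A = 1 600 mm², x = 4 mm, Ī = 8533.3 mm⁴.
Top flange (beyond web): 72 × 12, A = 864 mm², x = 44 mm, Ī = 373 248 mm⁴.
Bottom flange (beyond web): 72 × 12, A = 864 mm², x = 44 mm, Ī = 373 248 mm⁴.
Centroid: x̄ = ΣA·x / ΣA = 24.769 mm.
Transfer each piece to the vertical centroidal axis using Ī + A·d² with d = x − 24.769:
  web: d = -20.769 mm → contributes +698 711 mm⁴
  top flange (beyond web): d = 19.231 mm → contributes +692 775 mm⁴
  bottom flange (beyond web): d = 19.231 mm → contributes +692 775 mm⁴
Total I = 2 084 260 mm⁴.

I_y ≈ 2.08 × 10⁶ mm⁴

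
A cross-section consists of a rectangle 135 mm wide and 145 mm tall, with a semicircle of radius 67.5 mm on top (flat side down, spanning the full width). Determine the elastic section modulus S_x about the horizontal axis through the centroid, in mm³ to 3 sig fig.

Decompose the section into non-overlapping parts with the origin at the bottom-left of its bounding rectangle.
Rectangular body: 135 × 145, A = 19 575 mm², y = 72.5 mm, Ī = 34 297 031 mm⁴.
Semicircular cap: semicircle r = 67.5, A = 7156.9 mm², y = 173.65 mm, Ī = 2 278 490 mm⁴.
Centroid: ȳ = ΣA·y / ΣA = 99.58 mm.
Transfer each piece to the horizontal axis through the centroid using Ī + A·d² with d = y − 99.58:
  rectangular body: d = -27.08 mm → contributes +48 652 233 mm⁴
  semicircular cap: d = 74.068 mm → contributes +41 541 504 mm⁴
Total I = 90 193 737 mm⁴.
Extreme fibre distance c = 112.92 mm; S = I/c = 798 742 mm³.

S_x ≈ 7.99 × 10⁵ mm³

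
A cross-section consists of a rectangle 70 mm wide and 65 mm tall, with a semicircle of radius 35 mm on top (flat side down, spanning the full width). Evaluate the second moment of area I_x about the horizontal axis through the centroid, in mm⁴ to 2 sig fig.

Break the section into simple shapes (no overlaps), measuring from the bottom-left corner of the bounding box.
Rectangular body: 70 × 65, A = 4 550 mm², y = 32.5 mm, Ī = 1 601 979 mm⁴.
Semicircular cap: semicircle r = 35, A = 1 924 mm², y = 79.85 mm, Ī = 164 704 mm⁴.
Centroid: ȳ = ΣA·y / ΣA = 46.57 mm.
Transfer each piece to the horizontal axis through the centroid using Ī + A·d² with d = y − 46.57:
  rectangular body: d = -14.07 mm → contributes +2 503 279 mm⁴
  semicircular cap: d = 33.28 mm → contributes +2 295 908 mm⁴
Total I = 4 799 187 mm⁴.

I_x ≈ 4.8 × 10⁶ mm⁴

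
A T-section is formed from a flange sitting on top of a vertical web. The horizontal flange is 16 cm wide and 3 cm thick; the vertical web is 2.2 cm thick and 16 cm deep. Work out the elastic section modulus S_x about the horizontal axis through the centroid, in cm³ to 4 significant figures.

S_x ≈ 194.3 cm³

Split into non-overlapping primitives; take the origin at the lower-left of the bounding box.
Flange: 16 × 3, A = 48 cm², y = 17.5 cm, Ī = 36 cm⁴.
Web: 2.2 × 16, A = 35.2 cm², y = 8 cm, Ī = 750.933 cm⁴.
Centroid: ȳ = ΣA·y / ΣA = 13.4808 cm.
Transfer each piece to the horizontal axis through the centroid using Ī + A·d² with d = y − 13.4808:
  flange: d = 4.01923 cm → contributes +811.402 cm⁴
  web: d = -5.48077 cm → contributes +1808.3 cm⁴
Total I = 2619.7 cm⁴.
Extreme fibre distance c = 13.4808 cm; S = I/c = 194.329 cm³.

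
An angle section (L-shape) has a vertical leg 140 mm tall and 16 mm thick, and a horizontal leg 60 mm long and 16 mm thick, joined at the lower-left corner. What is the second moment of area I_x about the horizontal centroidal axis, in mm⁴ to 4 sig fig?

Split into non-overlapping primitives; take the origin at the lower-left of the bounding box.
Vertical leg: 16 × 140, A = 2 240 mm², y = 70 mm, Ī = 3 658 667 mm⁴.
Horizontal leg (remainder): 44 × 16, A = 704 mm², y = 8 mm, Ī = 15018.7 mm⁴.
Centroid: ȳ = ΣA·y / ΣA = 55.1739 mm.
Transfer each piece to the horizontal centroidal axis using Ī + A·d² with d = y − 55.1739:
  vertical leg: d = 14.8261 mm → contributes +4 151 047 mm⁴
  horizontal leg (remainder): d = -47.1739 mm → contributes +1 581 685 mm⁴
Total I = 5 732 732 mm⁴.

I_x ≈ 5.733 × 10⁶ mm⁴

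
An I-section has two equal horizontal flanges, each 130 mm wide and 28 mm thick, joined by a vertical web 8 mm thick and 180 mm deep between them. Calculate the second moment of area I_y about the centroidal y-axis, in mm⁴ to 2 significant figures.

Split into non-overlapping primitives; take the origin at the lower-left of the bounding box.
Bottom flange: 130 × 28, A = 3 640 mm², x = 65 mm, Ī = 5 126 333 mm⁴.
Web: 8 × 180, A = 1 440 mm², x = 65 mm, Ī = 7 680 mm⁴.
Top flange: 130 × 28, A = 3 640 mm², x = 65 mm, Ī = 5 126 333 mm⁴.
By symmetry the centroid is at mid-width, x̄ = 65 mm.
All pieces are centred on the centroidal y-axis, so I = ΣĪ = 10 260 347 mm⁴.

I_y ≈ 1.0 × 10⁷ mm⁴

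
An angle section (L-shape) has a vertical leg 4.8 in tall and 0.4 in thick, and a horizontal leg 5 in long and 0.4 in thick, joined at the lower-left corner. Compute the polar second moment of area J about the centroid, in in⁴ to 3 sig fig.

Treat the section as a set of non-overlapping primitives; coordinates are from the bounding-box lower-left.
Vertical leg: 0.4 × 4.8, A = 1.92 in², y = 2.4 in, Ī = 3.6864 in⁴.
Horizontal leg (remainder): 4.6 × 0.4, A = 1.84 in², y = 0.2 in, Ī = 0.024533 in⁴.
Centroid: ȳ = ΣA·y / ΣA = 1.3234 in.
Transfer each piece to the centroidal x-axis using Ī + A·d² with d = y − 1.3234:
  vertical leg: d = 1.0766 in → contributes +5.9118 in⁴
  horizontal leg (remainder): d = -1.1234 in → contributes +2.3467 in⁴
Total I = 8.2585 in⁴.
For the y-axis: x̄ = 1.4234 in.
Repeating about the centroidal y-axis gives I_y = 9.1425 in⁴.
Polar second moment: J = I_x + I_y = 17.401 in⁴.

J ≈ 17.4 in⁴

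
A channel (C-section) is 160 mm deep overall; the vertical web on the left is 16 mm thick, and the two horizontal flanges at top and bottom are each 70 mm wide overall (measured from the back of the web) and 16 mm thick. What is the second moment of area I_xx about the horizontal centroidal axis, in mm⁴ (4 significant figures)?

I_xx ≈ 1.446 × 10⁷ mm⁴

Decompose the section into non-overlapping parts with the origin at the bottom-left of its bounding rectangle.
Web: 16 × 160, A = 2 560 mm², y = 80 mm, Ī = 5 461 333 mm⁴.
Top flange (beyond web): 54 × 16, A = 864 mm², y = 152 mm, Ī = 18 432 mm⁴.
Bottom flange (beyond web): 54 × 16, A = 864 mm², y = 8 mm, Ī = 18 432 mm⁴.
By symmetry the centroid is at mid-height, ȳ = 80 mm.
Transfer each piece to the horizontal centroidal axis using Ī + A·d² with d = y − 80:
  web: d = 0 mm → contributes +5 461 333 mm⁴
  top flange (beyond web): d = 72 mm → contributes +4 497 408 mm⁴
  bottom flange (beyond web): d = -72 mm → contributes +4 497 408 mm⁴
Total I = 14 456 149 mm⁴.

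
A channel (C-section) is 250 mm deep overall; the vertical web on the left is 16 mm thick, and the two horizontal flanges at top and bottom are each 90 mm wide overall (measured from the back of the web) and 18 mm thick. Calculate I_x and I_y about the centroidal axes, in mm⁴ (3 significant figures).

Treat the section as a set of non-overlapping primitives; coordinates are from the bounding-box lower-left.
Web: 16 × 250, A = 4 000 mm², y = 125 mm, Ī = 20 833 333 mm⁴.
Top flange (beyond web): 74 × 18, A = 1 332 mm², y = 241 mm, Ī = 35 964 mm⁴.
Bottom flange (beyond web): 74 × 18, A = 1 332 mm², y = 9 mm, Ī = 35 964 mm⁴.
By symmetry the centroid is at mid-height, ȳ = 125 mm.
Transfer each piece to the centroidal x-axis using Ī + A·d² with d = y − 125:
  web: d = 0 mm → contributes +20 833 333 mm⁴
  top flange (beyond web): d = 116 mm → contributes +17 959 356 mm⁴
  bottom flange (beyond web): d = -116 mm → contributes +17 959 356 mm⁴
Total I = 56 752 045 mm⁴.
For the y-axis: x̄ = 25.989 mm.
Repeating about the centroidal y-axis gives I_y = 4 539 061 mm⁴.

I_x ≈ 5.68 × 10⁷ mm⁴, I_y ≈ 4.54 × 10⁶ mm⁴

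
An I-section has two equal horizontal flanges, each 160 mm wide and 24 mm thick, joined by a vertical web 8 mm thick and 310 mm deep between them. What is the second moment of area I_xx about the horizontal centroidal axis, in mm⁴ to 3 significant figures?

I_xx ≈ 2.34 × 10⁸ mm⁴

Break the section into simple shapes (no overlaps), measuring from the bottom-left corner of the bounding box.
Bottom flange: 160 × 24, A = 3 840 mm², y = 12 mm, Ī = 184 320 mm⁴.
Web: 8 × 310, A = 2 480 mm², y = 179 mm, Ī = 19 860 667 mm⁴.
Top flange: 160 × 24, A = 3 840 mm², y = 346 mm, Ī = 184 320 mm⁴.
By symmetry the centroid is at mid-height, ȳ = 179 mm.
Transfer each piece to the horizontal centroidal axis using Ī + A·d² with d = y − 179:
  bottom flange: d = -167 mm → contributes +107 278 080 mm⁴
  web: d = 0 mm → contributes +19 860 667 mm⁴
  top flange: d = 167 mm → contributes +107 278 080 mm⁴
Total I = 234 416 827 mm⁴.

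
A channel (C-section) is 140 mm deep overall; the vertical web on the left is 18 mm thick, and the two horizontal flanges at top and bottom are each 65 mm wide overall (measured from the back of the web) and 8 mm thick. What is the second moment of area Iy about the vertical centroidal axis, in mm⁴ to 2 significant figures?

Iy ≈ 8.2 × 10⁵ mm⁴

Split into non-overlapping primitives; take the origin at the lower-left of the bounding box.
Web: 18 × 140, A = 2 520 mm², x = 9 mm, Ī = 68 040 mm⁴.
Top flange (beyond web): 47 × 8, A = 376 mm², x = 41.5 mm, Ī = 69 215 mm⁴.
Bottom flange (beyond web): 47 × 8, A = 376 mm², x = 41.5 mm, Ī = 69 215 mm⁴.
Centroid: x̄ = ΣA·x / ΣA = 16.47 mm.
Transfer each piece to the vertical centroidal axis using Ī + A·d² with d = x − 16.47:
  web: d = -7.469 mm → contributes +208 637 mm⁴
  top flange (beyond web): d = 25.03 mm → contributes +304 790 mm⁴
  bottom flange (beyond web): d = 25.03 mm → contributes +304 790 mm⁴
Total I = 818 218 mm⁴.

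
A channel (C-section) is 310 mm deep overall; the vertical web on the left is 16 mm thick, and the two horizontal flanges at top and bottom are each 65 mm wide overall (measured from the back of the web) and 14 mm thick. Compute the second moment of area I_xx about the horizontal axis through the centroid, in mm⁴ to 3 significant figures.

Treat the section as a set of non-overlapping primitives; coordinates are from the bounding-box lower-left.
Web: 16 × 310, A = 4 960 mm², y = 155 mm, Ī = 39 721 333 mm⁴.
Top flange (beyond web): 49 × 14, A = 686 mm², y = 303 mm, Ī = 11 205 mm⁴.
Bottom flange (beyond web): 49 × 14, A = 686 mm², y = 7 mm, Ī = 11 205 mm⁴.
By symmetry the centroid is at mid-height, ȳ = 155 mm.
Transfer each piece to the horizontal axis through the centroid using Ī + A·d² with d = y − 155:
  web: d = 0 mm → contributes +39 721 333 mm⁴
  top flange (beyond web): d = 148 mm → contributes +15 037 349 mm⁴
  bottom flange (beyond web): d = -148 mm → contributes +15 037 349 mm⁴
Total I = 69 796 031 mm⁴.

I_xx ≈ 6.98 × 10⁷ mm⁴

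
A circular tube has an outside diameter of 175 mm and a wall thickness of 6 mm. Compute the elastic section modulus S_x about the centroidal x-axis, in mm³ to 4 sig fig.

S_x ≈ 1.301 × 10⁵ mm³

Break the section into simple shapes (no overlaps), measuring from the bottom-left corner of the bounding box.
Outer circle: ⌀175, A = 24052.8 mm², y = 87.5 mm, Ī = 46 038 598 mm⁴.
Bore (subtracted): ⌀163, A = 20867.2 mm², y = 87.5 mm, Ī = 34 651 363 mm⁴.
By symmetry the centroid is at mid-height, ȳ = 87.5 mm.
All pieces are centred on the centroidal x-axis, so I = ΣĪ (holes subtracted) = 11 387 236 mm⁴.
Extreme fibre distance c = 87.5 mm; S = I/c = 130 140 mm³.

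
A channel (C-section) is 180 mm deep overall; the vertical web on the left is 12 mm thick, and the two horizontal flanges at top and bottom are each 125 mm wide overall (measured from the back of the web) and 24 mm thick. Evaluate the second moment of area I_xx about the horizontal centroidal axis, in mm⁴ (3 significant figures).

Decompose the section into non-overlapping parts with the origin at the bottom-left of its bounding rectangle.
Web: 12 × 180, A = 2 160 mm², y = 90 mm, Ī = 5 832 000 mm⁴.
Top flange (beyond web): 113 × 24, A = 2 712 mm², y = 168 mm, Ī = 130 176 mm⁴.
Bottom flange (beyond web): 113 × 24, A = 2 712 mm², y = 12 mm, Ī = 130 176 mm⁴.
By symmetry the centroid is at mid-height, ȳ = 90 mm.
Transfer each piece to the horizontal centroidal axis using Ī + A·d² with d = y − 90:
  web: d = 0 mm → contributes +5 832 000 mm⁴
  top flange (beyond web): d = 78 mm → contributes +16 629 984 mm⁴
  bottom flange (beyond web): d = -78 mm → contributes +16 629 984 mm⁴
Total I = 39 091 968 mm⁴.

I_xx ≈ 3.91 × 10⁷ mm⁴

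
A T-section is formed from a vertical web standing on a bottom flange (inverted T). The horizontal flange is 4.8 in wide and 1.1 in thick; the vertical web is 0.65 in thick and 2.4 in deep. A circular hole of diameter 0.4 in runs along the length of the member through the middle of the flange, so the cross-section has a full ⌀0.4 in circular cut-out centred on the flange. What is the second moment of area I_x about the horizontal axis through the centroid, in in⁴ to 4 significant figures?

Break the section into simple shapes (no overlaps), measuring from the bottom-left corner of the bounding box.
Flange: 4.8 × 1.1, A = 5.28 in², y = 0.55 in, Ī = 0.5324 in⁴.
Web: 0.65 × 2.4, A = 1.56 in², y = 2.3 in, Ī = 0.7488 in⁴.
Hole (subtracted): ⌀0.4, A = 0.125664 in², y = 0.55 in, Ī = 0.00125664 in⁴.
Centroid: ȳ = ΣA·y / ΣA = 0.956593 in.
Transfer each piece to the horizontal axis through the centroid using Ī + A·d² with d = y − 0.956593:
  flange: d = -0.406593 in → contributes +1.40528 in⁴
  web: d = 1.34341 in → contributes +3.5642 in⁴
  hole: d = -0.406593 in → contributes −0.0220311 in⁴
Total I = 4.94745 in⁴.

I_x ≈ 4.947 in⁴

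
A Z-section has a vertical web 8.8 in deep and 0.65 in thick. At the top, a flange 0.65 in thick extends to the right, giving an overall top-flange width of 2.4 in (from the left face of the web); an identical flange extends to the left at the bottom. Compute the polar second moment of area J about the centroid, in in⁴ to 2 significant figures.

Treat the section as a set of non-overlapping primitives; coordinates are from the bounding-box lower-left.
Web: 0.65 × 8.8, A = 5.72 in², y = 4.4 in, Ī = 36.91 in⁴.
Top flange (beyond web): 1.75 × 0.65, A = 1.138 in², y = 8.475 in, Ī = 0.04005 in⁴.
Bottom flange (beyond web): 1.75 × 0.65, A = 1.138 in², y = 0.325 in, Ī = 0.04005 in⁴.
Centroid: ȳ = ΣA·y / ΣA = 4.4 in.
Transfer each piece to the centroidal x-axis using Ī + A·d² with d = y − 4.4:
  web: d = 0 in → contributes +36.91 in⁴
  top flange (beyond web): d = 4.075 in → contributes +18.93 in⁴
  bottom flange (beyond web): d = -4.075 in → contributes +18.93 in⁴
Total I = 74.77 in⁴.
For the y-axis: x̄ = 2.075 in.
Repeating about the centroidal y-axis gives I_y = 4.058 in⁴.
Polar second moment: J = I_x + I_y = 78.83 in⁴.

J ≈ 79 in⁴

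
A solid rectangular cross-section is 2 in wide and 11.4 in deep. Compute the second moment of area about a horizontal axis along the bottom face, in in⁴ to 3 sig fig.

The section: 2 × 11.4, A = 22.8 in², y = 5.7 in, Ī = 246.92 in⁴.
Transfer it to the bottom edge using Ī + A·d² with d = y − 0:
  the section: d = 5.7 in → contributes +987.7 in⁴
Total I = 987.7 in⁴.

I_base ≈ 988 in⁴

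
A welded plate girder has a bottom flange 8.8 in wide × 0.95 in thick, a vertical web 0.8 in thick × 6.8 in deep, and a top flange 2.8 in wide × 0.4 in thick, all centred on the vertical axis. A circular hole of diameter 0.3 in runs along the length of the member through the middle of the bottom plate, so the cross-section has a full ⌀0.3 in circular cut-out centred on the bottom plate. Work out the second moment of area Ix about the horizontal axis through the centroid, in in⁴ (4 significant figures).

Split into non-overlapping primitives; take the origin at the lower-left of the bounding box.
Bottom plate: 8.8 × 0.95, A = 8.36 in², y = 0.475 in, Ī = 0.628742 in⁴.
Web plate: 0.8 × 6.8, A = 5.44 in², y = 4.35 in, Ī = 20.9621 in⁴.
Top plate: 2.8 × 0.4, A = 1.12 in², y = 7.95 in, Ī = 0.0149333 in⁴.
Hole (subtracted): ⌀0.3, A = 0.0706858 in², y = 0.475 in, Ī = 0.000397608 in⁴.
Centroid: ȳ = ΣA·y / ΣA = 2.45839 in.
Transfer each piece to the horizontal axis through the centroid using Ī + A·d² with d = y − 2.45839:
  bottom plate: d = -1.98339 in → contributes +33.5157 in⁴
  web plate: d = 1.89161 in → contributes +40.4275 in⁴
  top plate: d = 5.49161 in → contributes +33.7916 in⁴
  hole: d = -1.98339 in → contributes −0.278464 in⁴
Total I = 107.456 in⁴.

Ix ≈ 107.5 in⁴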